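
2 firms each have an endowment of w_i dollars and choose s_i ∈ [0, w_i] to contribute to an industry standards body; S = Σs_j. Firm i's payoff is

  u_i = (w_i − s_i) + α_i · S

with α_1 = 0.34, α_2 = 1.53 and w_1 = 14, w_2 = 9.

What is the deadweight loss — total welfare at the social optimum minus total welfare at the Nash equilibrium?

12.18

∂u_i/∂s_i = α_i − 1, so firm i contributes w_i if α_i > 1, else 0.
α_i > 1 for i ∈ {2}; NE contributions (0, 9), S = 9.
W^NE = Σw_i − S^NE + (Σα_i)·S^NE = 23 + 0.87·9 = 30.83.
Planner: ∂(Σu_j)/∂s_i = Σα_j − 1 = 0.87 > 0, so everyone contributes w_i; S^SO = 23, W^SO = 23 + 0.87·23 = 43.01.
Deadweight loss = 12.18.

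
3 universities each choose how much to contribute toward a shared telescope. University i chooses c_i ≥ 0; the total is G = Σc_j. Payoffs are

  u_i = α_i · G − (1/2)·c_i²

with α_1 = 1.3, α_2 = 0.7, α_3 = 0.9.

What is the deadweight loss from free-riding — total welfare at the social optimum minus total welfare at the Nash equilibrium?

5.7

University i's FOC: ∂u_i/∂c_i = α_i − c_i = 0, so c_i* = α_i.
NE contributions = (1.3, 0.7, 0.9); G = 2.9.
W^NE = (Σα)·G − ½Σα_i² = 2.9² − ½·2.99 = 6.915.
Planner sets c_i = Σα_j = 2.9 for every i, so G^SO = 3·2.9 = 8.7.
W^SO = (Σα)·G^SO − ½·3·(Σα)² = (3/2)·2.9² = 12.615.
Deadweight loss = W^SO − W^NE = 5.7.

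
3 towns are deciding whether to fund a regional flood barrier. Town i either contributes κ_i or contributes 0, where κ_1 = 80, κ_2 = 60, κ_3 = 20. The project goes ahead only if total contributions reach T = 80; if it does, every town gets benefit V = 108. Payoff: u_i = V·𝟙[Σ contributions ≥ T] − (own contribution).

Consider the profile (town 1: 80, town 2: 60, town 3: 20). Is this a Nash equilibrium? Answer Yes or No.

Total = 160 ≥ 80: provided.
Town 1 (pledges 80, payoff 28): dropping to 0 → total 80, payoff 108. Profitable deviation.

No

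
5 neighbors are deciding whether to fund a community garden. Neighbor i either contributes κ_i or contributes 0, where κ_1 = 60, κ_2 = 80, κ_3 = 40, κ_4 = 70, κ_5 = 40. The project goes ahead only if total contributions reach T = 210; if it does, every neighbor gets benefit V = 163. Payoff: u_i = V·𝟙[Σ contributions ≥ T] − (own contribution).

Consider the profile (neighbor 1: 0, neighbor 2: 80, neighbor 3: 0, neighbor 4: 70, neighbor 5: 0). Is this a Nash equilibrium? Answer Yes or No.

Total = 150 < 210: not provided.
Neighbor 1 (pledges 0, payoff 0): pledging 60 → total 210, payoff 103. Profitable deviation.

No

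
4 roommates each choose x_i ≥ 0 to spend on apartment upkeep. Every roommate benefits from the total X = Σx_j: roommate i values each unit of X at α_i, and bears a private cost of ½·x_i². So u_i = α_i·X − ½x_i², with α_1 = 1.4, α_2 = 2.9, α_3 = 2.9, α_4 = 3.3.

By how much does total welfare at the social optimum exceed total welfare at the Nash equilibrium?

125.085

Roommate i's FOC: ∂u_i/∂x_i = α_i − x_i = 0, so x_i* = α_i.
NE contributions = (1.4, 2.9, 2.9, 3.3); X = 10.5.
W^NE = (Σα)·X − ½Σα_i² = 10.5² − ½·29.67 = 95.415.
Planner sets x_i = Σα_j = 10.5 for every i, so X^SO = 4·10.5 = 42.
W^SO = (Σα)·X^SO − ½·4·(Σα)² = (4/2)·10.5² = 220.5.
Deadweight loss = W^SO − W^NE = 125.085.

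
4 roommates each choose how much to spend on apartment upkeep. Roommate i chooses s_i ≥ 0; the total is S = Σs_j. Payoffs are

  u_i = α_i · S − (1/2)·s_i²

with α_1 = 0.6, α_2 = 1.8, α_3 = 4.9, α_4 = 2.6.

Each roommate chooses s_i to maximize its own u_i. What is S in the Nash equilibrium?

9.9

Roommate i's FOC: ∂u_i/∂s_i = α_i − s_i = 0, so s_i* = α_i.
NE contributions = (0.6, 1.8, 4.9, 2.6); S = 9.9.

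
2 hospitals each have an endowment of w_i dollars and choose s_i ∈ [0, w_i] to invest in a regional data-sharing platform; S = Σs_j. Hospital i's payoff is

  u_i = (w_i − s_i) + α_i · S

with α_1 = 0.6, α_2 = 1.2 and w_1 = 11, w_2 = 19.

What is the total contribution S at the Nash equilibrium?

∂u_i/∂s_i = α_i − 1, so hospital i contributes w_i if α_i > 1, else 0.
α_i > 1 for i ∈ {2}; NE contributions (0, 19), S = 19.

19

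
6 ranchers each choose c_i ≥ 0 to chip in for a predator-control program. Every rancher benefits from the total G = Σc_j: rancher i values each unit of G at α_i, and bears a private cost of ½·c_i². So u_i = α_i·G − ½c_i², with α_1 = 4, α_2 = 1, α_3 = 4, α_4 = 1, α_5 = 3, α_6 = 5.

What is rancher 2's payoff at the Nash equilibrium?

17.5

Rancher i's FOC: ∂u_i/∂c_i = α_i − c_i = 0, so c_i* = α_i.
NE contributions = (4, 1, 4, 1, 3, 5); G = 18.
u_2 = α_2·G − ½·(c_2)² = 1·18 − ½·1² = 17.5.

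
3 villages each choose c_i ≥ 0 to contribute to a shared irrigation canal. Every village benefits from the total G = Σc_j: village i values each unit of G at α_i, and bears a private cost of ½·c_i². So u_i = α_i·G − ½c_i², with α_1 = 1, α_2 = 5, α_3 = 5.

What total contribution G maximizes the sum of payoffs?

33

Planner FOC: ∂(Σu_j)/∂c_i = (Σα_j) − c_i = 0, so c_i^SO = Σα_j = 11 for every i; G^SO = 33.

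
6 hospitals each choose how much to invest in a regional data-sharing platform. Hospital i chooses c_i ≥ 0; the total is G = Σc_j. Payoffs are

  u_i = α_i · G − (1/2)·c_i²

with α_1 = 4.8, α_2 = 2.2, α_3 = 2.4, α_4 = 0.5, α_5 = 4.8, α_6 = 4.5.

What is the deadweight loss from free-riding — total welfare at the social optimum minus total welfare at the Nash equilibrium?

Hospital i's FOC: ∂u_i/∂c_i = α_i − c_i = 0, so c_i* = α_i.
NE contributions = (4.8, 2.2, 2.4, 0.5, 4.8, 4.5); G = 19.2.
W^NE = (Σα)·G − ½Σα_i² = 19.2² − ½·77.18 = 330.05.
Planner sets c_i = Σα_j = 19.2 for every i, so G^SO = 6·19.2 = 115.2.
W^SO = (Σα)·G^SO − ½·6·(Σα)² = (6/2)·19.2² = 1105.92.
Deadweight loss = W^SO − W^NE = 775.87.

775.87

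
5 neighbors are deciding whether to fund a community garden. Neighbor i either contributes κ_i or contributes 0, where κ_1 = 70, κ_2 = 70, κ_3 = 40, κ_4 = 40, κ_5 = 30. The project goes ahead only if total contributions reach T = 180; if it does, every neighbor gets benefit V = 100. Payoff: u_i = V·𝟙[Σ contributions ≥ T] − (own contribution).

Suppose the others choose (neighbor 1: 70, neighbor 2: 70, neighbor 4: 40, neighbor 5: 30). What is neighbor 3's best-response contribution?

Others' total = 210 ≥ 180; contributing adds cost 40 for no extra benefit.
Best response: 0.

0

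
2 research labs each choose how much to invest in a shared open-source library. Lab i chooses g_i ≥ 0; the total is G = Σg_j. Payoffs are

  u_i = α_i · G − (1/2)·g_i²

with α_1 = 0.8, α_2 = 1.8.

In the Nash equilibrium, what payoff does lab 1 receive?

1.76

Lab i's FOC: ∂u_i/∂g_i = α_i − g_i = 0, so g_i* = α_i.
NE contributions = (0.8, 1.8); G = 2.6.
u_1 = α_1·G − ½·(g_1)² = 0.8·2.6 − ½·0.8² = 1.76.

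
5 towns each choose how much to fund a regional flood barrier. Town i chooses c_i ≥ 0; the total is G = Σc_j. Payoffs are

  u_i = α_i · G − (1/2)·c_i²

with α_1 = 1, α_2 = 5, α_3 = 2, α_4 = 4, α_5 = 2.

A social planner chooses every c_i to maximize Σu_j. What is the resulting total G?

70

Planner FOC: ∂(Σu_j)/∂c_i = (Σα_j) − c_i = 0, so c_i^SO = Σα_j = 14 for every i; G^SO = 70.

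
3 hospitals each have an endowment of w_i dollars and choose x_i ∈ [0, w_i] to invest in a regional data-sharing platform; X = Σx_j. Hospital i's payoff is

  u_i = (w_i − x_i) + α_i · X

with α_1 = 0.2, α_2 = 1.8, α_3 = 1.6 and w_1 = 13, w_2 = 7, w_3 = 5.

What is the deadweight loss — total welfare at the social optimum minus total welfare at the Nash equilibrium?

∂u_i/∂x_i = α_i − 1, so hospital i contributes w_i if α_i > 1, else 0.
α_i > 1 for i ∈ {2, 3}; NE contributions (0, 7, 5), X = 12.
W^NE = Σw_i − X^NE + (Σα_i)·X^NE = 25 + 2.6·12 = 56.2.
Planner: ∂(Σu_j)/∂x_i = Σα_j − 1 = 2.6 > 0, so everyone contributes w_i; X^SO = 25, W^SO = 25 + 2.6·25 = 90.
Deadweight loss = 33.8.

33.8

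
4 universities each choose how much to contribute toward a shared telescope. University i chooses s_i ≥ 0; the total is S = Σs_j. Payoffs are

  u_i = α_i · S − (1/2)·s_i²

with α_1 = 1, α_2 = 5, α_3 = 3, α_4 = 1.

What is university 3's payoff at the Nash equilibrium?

University i's FOC: ∂u_i/∂s_i = α_i − s_i = 0, so s_i* = α_i.
NE contributions = (1, 5, 3, 1); S = 10.
u_3 = α_3·S − ½·(s_3)² = 3·10 − ½·3² = 25.5.

25.5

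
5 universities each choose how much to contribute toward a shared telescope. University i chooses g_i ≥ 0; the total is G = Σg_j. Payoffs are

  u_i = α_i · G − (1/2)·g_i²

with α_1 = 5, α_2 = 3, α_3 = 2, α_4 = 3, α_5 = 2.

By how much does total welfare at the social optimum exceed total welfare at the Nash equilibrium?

University i's FOC: ∂u_i/∂g_i = α_i − g_i = 0, so g_i* = α_i.
NE contributions = (5, 3, 2, 3, 2); G = 15.
W^NE = (Σα)·G − ½Σα_i² = 15² − ½·51 = 199.5.
Planner sets g_i = Σα_j = 15 for every i, so G^SO = 5·15 = 75.
W^SO = (Σα)·G^SO − ½·5·(Σα)² = (5/2)·15² = 562.5.
Deadweight loss = W^SO − W^NE = 363.

363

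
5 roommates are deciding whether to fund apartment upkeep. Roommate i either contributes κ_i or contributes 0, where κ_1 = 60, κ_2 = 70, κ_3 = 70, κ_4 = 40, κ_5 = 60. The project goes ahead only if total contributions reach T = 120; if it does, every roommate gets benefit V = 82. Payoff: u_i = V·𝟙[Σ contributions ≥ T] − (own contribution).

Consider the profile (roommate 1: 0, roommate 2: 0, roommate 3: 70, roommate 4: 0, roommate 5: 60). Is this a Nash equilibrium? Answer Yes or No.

Total = 130 ≥ 120: provided.
Roommate 1 (pledges 0, payoff 82): pledging 60 → total 190, payoff 22. No gain.
Roommate 2 (pledges 0, payoff 82): pledging 70 → total 200, payoff 12. No gain.
Roommate 3 (pledges 70, payoff 12): dropping to 0 → total 60, payoff 0. No gain.
Roommate 4 (pledges 0, payoff 82): pledging 40 → total 170, payoff 42. No gain.
Roommate 5 (pledges 60, payoff 22): dropping to 0 → total 70, payoff 0. No gain.

Yes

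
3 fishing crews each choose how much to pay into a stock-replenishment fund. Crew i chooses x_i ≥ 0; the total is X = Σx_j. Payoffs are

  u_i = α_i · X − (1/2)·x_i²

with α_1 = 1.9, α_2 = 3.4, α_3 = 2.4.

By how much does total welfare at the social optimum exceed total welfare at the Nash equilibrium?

Crew i's FOC: ∂u_i/∂x_i = α_i − x_i = 0, so x_i* = α_i.
NE contributions = (1.9, 3.4, 2.4); X = 7.7.
W^NE = (Σα)·X − ½Σα_i² = 7.7² − ½·20.93 = 48.825.
Planner sets x_i = Σα_j = 7.7 for every i, so X^SO = 3·7.7 = 23.1.
W^SO = (Σα)·X^SO − ½·3·(Σα)² = (3/2)·7.7² = 88.935.
Deadweight loss = W^SO − W^NE = 40.11.

40.11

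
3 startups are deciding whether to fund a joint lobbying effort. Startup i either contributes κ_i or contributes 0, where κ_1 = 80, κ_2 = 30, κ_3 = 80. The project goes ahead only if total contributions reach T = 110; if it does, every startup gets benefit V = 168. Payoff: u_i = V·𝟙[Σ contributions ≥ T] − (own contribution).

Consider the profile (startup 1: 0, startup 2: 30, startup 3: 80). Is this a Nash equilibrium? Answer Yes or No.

Yes

Total = 110 ≥ 110: provided.
Startup 1 (pledges 0, payoff 168): pledging 80 → total 190, payoff 88. No gain.
Startup 2 (pledges 30, payoff 138): dropping to 0 → total 80, payoff 0. No gain.
Startup 3 (pledges 80, payoff 88): dropping to 0 → total 30, payoff 0. No gain.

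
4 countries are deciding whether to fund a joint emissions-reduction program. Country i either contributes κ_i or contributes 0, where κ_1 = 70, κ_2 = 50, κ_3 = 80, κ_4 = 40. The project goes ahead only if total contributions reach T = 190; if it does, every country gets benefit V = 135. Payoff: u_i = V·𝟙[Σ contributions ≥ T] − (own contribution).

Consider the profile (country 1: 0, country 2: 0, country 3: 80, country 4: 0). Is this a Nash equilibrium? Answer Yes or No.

No

Total = 80 < 190: not provided.
Country 1 (pledges 0, payoff 0): pledging 70 → total 150, payoff -70. No gain.
Country 2 (pledges 0, payoff 0): pledging 50 → total 130, payoff -50. No gain.
Country 3 (pledges 80, payoff -80): dropping to 0 → total 0, payoff 0. Profitable deviation.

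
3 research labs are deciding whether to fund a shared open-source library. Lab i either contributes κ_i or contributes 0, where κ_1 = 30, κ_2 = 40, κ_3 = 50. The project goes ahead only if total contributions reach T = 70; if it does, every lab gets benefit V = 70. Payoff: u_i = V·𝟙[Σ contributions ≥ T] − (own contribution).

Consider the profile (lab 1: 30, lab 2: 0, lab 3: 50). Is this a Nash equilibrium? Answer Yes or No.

Yes

Total = 80 ≥ 70: provided.
Lab 1 (pledges 30, payoff 40): dropping to 0 → total 50, payoff 0. No gain.
Lab 2 (pledges 0, payoff 70): pledging 40 → total 120, payoff 30. No gain.
Lab 3 (pledges 50, payoff 20): dropping to 0 → total 30, payoff 0. No gain.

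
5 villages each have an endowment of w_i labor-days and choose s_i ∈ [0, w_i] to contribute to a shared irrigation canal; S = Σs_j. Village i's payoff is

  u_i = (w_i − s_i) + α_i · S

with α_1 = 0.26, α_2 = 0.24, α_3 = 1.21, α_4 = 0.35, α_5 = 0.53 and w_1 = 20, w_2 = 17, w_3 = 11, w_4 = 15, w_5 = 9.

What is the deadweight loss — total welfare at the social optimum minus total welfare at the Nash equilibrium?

∂u_i/∂s_i = α_i − 1, so village i contributes w_i if α_i > 1, else 0.
α_i > 1 for i ∈ {3}; NE contributions (0, 0, 11, 0, 0), S = 11.
W^NE = Σw_i − S^NE + (Σα_i)·S^NE = 72 + 1.59·11 = 89.49.
Planner: ∂(Σu_j)/∂s_i = Σα_j − 1 = 1.59 > 0, so everyone contributes w_i; S^SO = 72, W^SO = 72 + 1.59·72 = 186.48.
Deadweight loss = 96.99.

96.99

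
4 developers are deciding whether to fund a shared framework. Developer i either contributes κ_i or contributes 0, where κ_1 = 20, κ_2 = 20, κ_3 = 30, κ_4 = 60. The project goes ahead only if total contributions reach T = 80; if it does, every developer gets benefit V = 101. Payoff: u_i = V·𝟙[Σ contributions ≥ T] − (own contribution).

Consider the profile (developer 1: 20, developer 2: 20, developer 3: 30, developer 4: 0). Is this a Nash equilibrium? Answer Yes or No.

No

Total = 70 < 80: not provided.
Developer 1 (pledges 20, payoff -20): dropping to 0 → total 50, payoff 0. Profitable deviation.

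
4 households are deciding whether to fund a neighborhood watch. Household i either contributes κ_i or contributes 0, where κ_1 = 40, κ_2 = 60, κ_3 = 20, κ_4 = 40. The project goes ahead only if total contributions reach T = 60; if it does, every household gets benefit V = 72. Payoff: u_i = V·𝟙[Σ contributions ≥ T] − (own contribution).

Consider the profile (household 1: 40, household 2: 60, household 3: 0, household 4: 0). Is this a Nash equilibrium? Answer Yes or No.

Total = 100 ≥ 60: provided.
Household 1 (pledges 40, payoff 32): dropping to 0 → total 60, payoff 72. Profitable deviation.

No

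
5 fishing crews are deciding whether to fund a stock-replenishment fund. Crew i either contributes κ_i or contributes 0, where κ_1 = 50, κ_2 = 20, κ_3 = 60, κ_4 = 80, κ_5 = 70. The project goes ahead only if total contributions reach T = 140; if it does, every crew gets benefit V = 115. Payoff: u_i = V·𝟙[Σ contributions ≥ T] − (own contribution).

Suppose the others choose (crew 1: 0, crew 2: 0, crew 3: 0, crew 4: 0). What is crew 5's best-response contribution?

0

Others' total = 0. Even contributing 70 gives 70 < 140: no benefit either way.
Best response: 0.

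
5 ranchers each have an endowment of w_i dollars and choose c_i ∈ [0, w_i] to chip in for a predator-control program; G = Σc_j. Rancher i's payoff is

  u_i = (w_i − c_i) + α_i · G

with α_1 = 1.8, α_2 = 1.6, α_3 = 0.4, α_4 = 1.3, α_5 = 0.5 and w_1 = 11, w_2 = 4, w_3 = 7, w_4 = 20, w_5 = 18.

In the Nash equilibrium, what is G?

35

∂u_i/∂c_i = α_i − 1, so rancher i contributes w_i if α_i > 1, else 0.
α_i > 1 for i ∈ {1, 2, 4}; NE contributions (11, 4, 0, 20, 0), G = 35.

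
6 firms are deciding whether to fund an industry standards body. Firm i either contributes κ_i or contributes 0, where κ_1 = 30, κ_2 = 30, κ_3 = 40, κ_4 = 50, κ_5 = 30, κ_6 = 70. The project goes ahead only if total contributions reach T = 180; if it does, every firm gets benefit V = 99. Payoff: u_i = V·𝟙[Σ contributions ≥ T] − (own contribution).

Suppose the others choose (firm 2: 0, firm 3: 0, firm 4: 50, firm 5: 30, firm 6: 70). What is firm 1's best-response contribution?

Others' total = 150. Contributing 30 brings total to 180 ≥ 180: gain V − κ_1 = 69.
Best response: 30.

30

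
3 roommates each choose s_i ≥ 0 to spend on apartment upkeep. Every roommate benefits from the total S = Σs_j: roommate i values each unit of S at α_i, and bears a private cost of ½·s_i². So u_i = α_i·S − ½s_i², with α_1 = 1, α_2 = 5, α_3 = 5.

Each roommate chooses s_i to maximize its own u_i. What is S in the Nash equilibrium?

Roommate i's FOC: ∂u_i/∂s_i = α_i − s_i = 0, so s_i* = α_i.
NE contributions = (1, 5, 5); S = 11.

11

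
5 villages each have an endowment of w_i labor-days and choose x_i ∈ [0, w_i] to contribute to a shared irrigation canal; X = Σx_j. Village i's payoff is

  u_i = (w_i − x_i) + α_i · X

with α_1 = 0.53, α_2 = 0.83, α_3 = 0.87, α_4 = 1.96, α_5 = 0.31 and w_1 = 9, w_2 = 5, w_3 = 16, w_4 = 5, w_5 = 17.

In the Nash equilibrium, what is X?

∂u_i/∂x_i = α_i − 1, so village i contributes w_i if α_i > 1, else 0.
α_i > 1 for i ∈ {4}; NE contributions (0, 0, 0, 5, 0), X = 5.

5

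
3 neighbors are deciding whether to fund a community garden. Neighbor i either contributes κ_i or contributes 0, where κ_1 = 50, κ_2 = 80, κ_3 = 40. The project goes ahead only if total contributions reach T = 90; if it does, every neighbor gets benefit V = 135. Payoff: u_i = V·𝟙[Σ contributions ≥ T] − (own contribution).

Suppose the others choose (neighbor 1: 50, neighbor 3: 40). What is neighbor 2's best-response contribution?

Others' total = 90 ≥ 90; contributing adds cost 80 for no extra benefit.
Best response: 0.

0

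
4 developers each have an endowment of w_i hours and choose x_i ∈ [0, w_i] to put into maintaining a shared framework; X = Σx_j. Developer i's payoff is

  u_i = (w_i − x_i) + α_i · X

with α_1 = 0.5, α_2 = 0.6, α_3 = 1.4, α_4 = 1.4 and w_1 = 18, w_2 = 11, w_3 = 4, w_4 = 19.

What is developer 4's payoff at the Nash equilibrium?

∂u_i/∂x_i = α_i − 1, so developer i contributes w_i if α_i > 1, else 0.
α_i > 1 for i ∈ {3, 4}; NE contributions (0, 0, 4, 19), X = 23.
u_4 = (19 − 19) + 1.4·23 = 32.2.

32.2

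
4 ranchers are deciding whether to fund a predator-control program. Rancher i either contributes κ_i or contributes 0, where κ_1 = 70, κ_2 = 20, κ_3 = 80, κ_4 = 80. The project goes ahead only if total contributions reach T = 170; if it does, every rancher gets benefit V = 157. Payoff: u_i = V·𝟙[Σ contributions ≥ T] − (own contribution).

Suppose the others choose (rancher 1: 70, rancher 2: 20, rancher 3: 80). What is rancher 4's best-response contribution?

0

Others' total = 170 ≥ 170; contributing adds cost 80 for no extra benefit.
Best response: 0.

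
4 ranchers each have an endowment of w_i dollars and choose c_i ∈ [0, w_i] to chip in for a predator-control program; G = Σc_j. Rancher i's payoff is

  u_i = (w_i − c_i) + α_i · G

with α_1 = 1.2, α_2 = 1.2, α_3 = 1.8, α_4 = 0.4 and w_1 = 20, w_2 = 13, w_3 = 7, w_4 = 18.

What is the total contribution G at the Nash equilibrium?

40

∂u_i/∂c_i = α_i − 1, so rancher i contributes w_i if α_i > 1, else 0.
α_i > 1 for i ∈ {1, 2, 3}; NE contributions (20, 13, 7, 0), G = 40.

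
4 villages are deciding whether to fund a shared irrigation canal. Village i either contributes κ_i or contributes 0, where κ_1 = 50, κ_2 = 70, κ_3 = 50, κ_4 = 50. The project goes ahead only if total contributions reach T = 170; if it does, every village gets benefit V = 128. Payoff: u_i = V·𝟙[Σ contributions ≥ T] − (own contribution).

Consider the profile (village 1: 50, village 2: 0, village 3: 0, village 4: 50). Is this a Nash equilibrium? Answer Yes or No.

No

Total = 100 < 170: not provided.
Village 1 (pledges 50, payoff -50): dropping to 0 → total 50, payoff 0. Profitable deviation.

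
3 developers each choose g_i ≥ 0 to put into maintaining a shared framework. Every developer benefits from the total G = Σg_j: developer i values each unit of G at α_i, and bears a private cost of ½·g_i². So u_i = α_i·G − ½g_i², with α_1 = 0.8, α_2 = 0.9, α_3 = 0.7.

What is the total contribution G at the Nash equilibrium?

Developer i's FOC: ∂u_i/∂g_i = α_i − g_i = 0, so g_i* = α_i.
NE contributions = (0.8, 0.9, 0.7); G = 2.4.

2.4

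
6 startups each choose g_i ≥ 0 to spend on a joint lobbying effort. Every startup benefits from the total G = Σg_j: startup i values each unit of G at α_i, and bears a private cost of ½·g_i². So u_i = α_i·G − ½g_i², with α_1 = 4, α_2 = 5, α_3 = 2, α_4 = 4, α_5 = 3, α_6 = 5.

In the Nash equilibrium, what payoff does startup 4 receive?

84

Startup i's FOC: ∂u_i/∂g_i = α_i − g_i = 0, so g_i* = α_i.
NE contributions = (4, 5, 2, 4, 3, 5); G = 23.
u_4 = α_4·G − ½·(g_4)² = 4·23 − ½·4² = 84.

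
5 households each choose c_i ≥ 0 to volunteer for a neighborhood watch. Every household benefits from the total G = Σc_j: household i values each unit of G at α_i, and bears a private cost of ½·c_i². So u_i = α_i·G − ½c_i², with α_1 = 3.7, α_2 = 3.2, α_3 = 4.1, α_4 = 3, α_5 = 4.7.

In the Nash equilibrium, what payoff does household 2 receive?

Household i's FOC: ∂u_i/∂c_i = α_i − c_i = 0, so c_i* = α_i.
NE contributions = (3.7, 3.2, 4.1, 3, 4.7); G = 18.7.
u_2 = α_2·G − ½·(c_2)² = 3.2·18.7 − ½·3.2² = 54.72.

54.72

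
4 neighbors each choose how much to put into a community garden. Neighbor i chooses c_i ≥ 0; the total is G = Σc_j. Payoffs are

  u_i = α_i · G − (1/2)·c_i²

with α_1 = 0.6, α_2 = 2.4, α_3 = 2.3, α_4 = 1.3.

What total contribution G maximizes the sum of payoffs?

26.4

Planner FOC: ∂(Σu_j)/∂c_i = (Σα_j) − c_i = 0, so c_i^SO = Σα_j = 6.6 for every i; G^SO = 26.4.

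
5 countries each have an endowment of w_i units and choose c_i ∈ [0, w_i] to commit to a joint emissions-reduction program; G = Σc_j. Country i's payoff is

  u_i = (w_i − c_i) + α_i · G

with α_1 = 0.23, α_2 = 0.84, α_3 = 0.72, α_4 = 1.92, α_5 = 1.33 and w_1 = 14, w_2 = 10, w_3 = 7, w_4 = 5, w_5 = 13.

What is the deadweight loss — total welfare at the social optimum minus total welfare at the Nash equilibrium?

∂u_i/∂c_i = α_i − 1, so country i contributes w_i if α_i > 1, else 0.
α_i > 1 for i ∈ {4, 5}; NE contributions (0, 0, 0, 5, 13), G = 18.
W^NE = Σw_i − G^NE + (Σα_i)·G^NE = 49 + 4.04·18 = 121.72.
Planner: ∂(Σu_j)/∂c_i = Σα_j − 1 = 4.04 > 0, so everyone contributes w_i; G^SO = 49, W^SO = 49 + 4.04·49 = 246.96.
Deadweight loss = 125.24.

125.24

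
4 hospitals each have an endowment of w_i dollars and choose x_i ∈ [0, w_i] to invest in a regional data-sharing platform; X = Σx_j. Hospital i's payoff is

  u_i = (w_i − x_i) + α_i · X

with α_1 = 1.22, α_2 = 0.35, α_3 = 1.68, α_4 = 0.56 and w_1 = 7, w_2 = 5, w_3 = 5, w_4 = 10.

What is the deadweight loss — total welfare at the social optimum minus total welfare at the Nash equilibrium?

42.15

∂u_i/∂x_i = α_i − 1, so hospital i contributes w_i if α_i > 1, else 0.
α_i > 1 for i ∈ {1, 3}; NE contributions (7, 0, 5, 0), X = 12.
W^NE = Σw_i − X^NE + (Σα_i)·X^NE = 27 + 2.81·12 = 60.72.
Planner: ∂(Σu_j)/∂x_i = Σα_j − 1 = 2.81 > 0, so everyone contributes w_i; X^SO = 27, W^SO = 27 + 2.81·27 = 102.87.
Deadweight loss = 42.15.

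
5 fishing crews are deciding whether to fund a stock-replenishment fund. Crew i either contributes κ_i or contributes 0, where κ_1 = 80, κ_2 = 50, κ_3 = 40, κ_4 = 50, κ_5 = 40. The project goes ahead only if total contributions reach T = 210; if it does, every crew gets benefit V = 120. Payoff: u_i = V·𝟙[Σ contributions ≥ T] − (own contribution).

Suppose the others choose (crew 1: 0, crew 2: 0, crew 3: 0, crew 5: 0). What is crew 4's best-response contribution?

0

Others' total = 0. Even contributing 50 gives 50 < 210: no benefit either way.
Best response: 0.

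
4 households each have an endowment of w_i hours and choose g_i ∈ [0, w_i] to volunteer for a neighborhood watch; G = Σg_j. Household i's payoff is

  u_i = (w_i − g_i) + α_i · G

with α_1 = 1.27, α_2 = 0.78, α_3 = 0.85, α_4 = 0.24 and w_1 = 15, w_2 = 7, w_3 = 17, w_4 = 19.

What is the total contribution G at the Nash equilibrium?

15

∂u_i/∂g_i = α_i − 1, so household i contributes w_i if α_i > 1, else 0.
α_i > 1 for i ∈ {1}; NE contributions (15, 0, 0, 0), G = 15.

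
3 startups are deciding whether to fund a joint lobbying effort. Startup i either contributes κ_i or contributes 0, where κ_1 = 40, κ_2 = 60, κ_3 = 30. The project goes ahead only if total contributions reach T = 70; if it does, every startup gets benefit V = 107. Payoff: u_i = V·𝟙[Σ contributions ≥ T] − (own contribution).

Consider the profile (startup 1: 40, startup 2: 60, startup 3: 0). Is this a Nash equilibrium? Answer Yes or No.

Yes

Total = 100 ≥ 70: provided.
Startup 1 (pledges 40, payoff 67): dropping to 0 → total 60, payoff 0. No gain.
Startup 2 (pledges 60, payoff 47): dropping to 0 → total 40, payoff 0. No gain.
Startup 3 (pledges 0, payoff 107): pledging 30 → total 130, payoff 77. No gain.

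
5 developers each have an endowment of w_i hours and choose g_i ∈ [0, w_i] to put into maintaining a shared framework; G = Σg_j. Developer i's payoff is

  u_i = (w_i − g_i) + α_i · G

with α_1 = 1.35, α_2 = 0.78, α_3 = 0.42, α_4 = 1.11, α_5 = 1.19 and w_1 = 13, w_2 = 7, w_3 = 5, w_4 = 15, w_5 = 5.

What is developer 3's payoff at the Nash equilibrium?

∂u_i/∂g_i = α_i − 1, so developer i contributes w_i if α_i > 1, else 0.
α_i > 1 for i ∈ {1, 4, 5}; NE contributions (13, 0, 0, 15, 5), G = 33.
u_3 = (5 − 0) + 0.42·33 = 18.86.

18.86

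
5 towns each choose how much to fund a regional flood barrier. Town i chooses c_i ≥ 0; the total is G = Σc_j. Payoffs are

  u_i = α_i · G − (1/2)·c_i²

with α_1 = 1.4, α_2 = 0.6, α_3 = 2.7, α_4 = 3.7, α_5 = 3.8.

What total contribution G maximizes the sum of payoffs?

Planner FOC: ∂(Σu_j)/∂c_i = (Σα_j) − c_i = 0, so c_i^SO = Σα_j = 12.2 for every i; G^SO = 61.

61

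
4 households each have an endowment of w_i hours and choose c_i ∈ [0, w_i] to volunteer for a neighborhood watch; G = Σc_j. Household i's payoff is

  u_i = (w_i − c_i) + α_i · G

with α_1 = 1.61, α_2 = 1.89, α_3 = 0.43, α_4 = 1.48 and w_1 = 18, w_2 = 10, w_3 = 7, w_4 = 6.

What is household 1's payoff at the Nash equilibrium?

∂u_i/∂c_i = α_i − 1, so household i contributes w_i if α_i > 1, else 0.
α_i > 1 for i ∈ {1, 2, 4}; NE contributions (18, 10, 0, 6), G = 34.
u_1 = (18 − 18) + 1.61·34 = 54.74.

54.74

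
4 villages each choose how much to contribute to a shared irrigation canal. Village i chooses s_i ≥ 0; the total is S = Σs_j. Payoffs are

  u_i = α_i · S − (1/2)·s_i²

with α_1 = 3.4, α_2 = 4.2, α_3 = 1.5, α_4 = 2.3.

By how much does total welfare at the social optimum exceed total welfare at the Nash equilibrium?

Village i's FOC: ∂u_i/∂s_i = α_i − s_i = 0, so s_i* = α_i.
NE contributions = (3.4, 4.2, 1.5, 2.3); S = 11.4.
W^NE = (Σα)·S − ½Σα_i² = 11.4² − ½·36.74 = 111.59.
Planner sets s_i = Σα_j = 11.4 for every i, so S^SO = 4·11.4 = 45.6.
W^SO = (Σα)·S^SO − ½·4·(Σα)² = (4/2)·11.4² = 259.92.
Deadweight loss = W^SO − W^NE = 148.33.

148.33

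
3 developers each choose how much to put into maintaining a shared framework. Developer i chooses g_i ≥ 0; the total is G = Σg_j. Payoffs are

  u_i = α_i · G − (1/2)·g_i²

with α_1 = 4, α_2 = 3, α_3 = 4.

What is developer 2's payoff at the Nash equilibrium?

28.5

Developer i's FOC: ∂u_i/∂g_i = α_i − g_i = 0, so g_i* = α_i.
NE contributions = (4, 3, 4); G = 11.
u_2 = α_2·G − ½·(g_2)² = 3·11 − ½·3² = 28.5.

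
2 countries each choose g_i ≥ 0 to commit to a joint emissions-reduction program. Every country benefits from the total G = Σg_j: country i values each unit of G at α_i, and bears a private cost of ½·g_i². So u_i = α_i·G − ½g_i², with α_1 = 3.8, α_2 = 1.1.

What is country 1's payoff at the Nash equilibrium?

Country i's FOC: ∂u_i/∂g_i = α_i − g_i = 0, so g_i* = α_i.
NE contributions = (3.8, 1.1); G = 4.9.
u_1 = α_1·G − ½·(g_1)² = 3.8·4.9 − ½·3.8² = 11.4.

11.4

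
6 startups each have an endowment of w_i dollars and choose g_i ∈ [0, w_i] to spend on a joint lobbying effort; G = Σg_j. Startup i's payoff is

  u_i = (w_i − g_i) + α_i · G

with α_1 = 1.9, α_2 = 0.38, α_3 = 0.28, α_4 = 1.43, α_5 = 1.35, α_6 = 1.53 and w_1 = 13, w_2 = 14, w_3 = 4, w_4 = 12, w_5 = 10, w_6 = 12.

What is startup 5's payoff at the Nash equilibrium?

∂u_i/∂g_i = α_i − 1, so startup i contributes w_i if α_i > 1, else 0.
α_i > 1 for i ∈ {1, 4, 5, 6}; NE contributions (13, 0, 0, 12, 10, 12), G = 47.
u_5 = (10 − 10) + 1.35·47 = 63.45.

63.45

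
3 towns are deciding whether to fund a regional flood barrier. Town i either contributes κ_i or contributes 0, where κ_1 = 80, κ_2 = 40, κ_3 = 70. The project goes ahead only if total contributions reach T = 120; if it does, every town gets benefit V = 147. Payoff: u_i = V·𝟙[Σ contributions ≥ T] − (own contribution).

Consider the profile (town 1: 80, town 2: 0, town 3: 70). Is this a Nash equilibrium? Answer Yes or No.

Total = 150 ≥ 120: provided.
Town 1 (pledges 80, payoff 67): dropping to 0 → total 70, payoff 0. No gain.
Town 2 (pledges 0, payoff 147): pledging 40 → total 190, payoff 107. No gain.
Town 3 (pledges 70, payoff 77): dropping to 0 → total 80, payoff 0. No gain.

Yes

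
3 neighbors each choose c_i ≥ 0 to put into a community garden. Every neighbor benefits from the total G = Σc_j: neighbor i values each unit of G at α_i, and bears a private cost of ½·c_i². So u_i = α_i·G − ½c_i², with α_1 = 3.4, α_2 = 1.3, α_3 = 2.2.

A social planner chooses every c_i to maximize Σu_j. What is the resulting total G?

Planner FOC: ∂(Σu_j)/∂c_i = (Σα_j) − c_i = 0, so c_i^SO = Σα_j = 6.9 for every i; G^SO = 20.7.

20.7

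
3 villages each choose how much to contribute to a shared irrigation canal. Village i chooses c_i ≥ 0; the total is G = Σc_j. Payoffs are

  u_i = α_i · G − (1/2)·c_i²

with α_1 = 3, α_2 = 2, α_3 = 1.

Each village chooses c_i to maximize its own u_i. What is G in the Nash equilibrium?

6

Village i's FOC: ∂u_i/∂c_i = α_i − c_i = 0, so c_i* = α_i.
NE contributions = (3, 2, 1); G = 6.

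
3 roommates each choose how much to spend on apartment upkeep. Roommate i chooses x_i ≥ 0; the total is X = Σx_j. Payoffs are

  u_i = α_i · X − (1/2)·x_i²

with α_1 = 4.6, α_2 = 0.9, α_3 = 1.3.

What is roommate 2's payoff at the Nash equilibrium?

Roommate i's FOC: ∂u_i/∂x_i = α_i − x_i = 0, so x_i* = α_i.
NE contributions = (4.6, 0.9, 1.3); X = 6.8.
u_2 = α_2·X − ½·(x_2)² = 0.9·6.8 − ½·0.9² = 5.715.

5.715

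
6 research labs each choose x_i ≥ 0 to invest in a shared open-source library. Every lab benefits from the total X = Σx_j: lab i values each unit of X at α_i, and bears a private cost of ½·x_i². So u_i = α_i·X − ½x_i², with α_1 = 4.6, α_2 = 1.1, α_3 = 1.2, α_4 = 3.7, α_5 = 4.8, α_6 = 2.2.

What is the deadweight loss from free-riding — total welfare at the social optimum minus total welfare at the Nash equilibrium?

Lab i's FOC: ∂u_i/∂x_i = α_i − x_i = 0, so x_i* = α_i.
NE contributions = (4.6, 1.1, 1.2, 3.7, 4.8, 2.2); X = 17.6.
W^NE = (Σα)·X − ½Σα_i² = 17.6² − ½·65.38 = 277.07.
Planner sets x_i = Σα_j = 17.6 for every i, so X^SO = 6·17.6 = 105.6.
W^SO = (Σα)·X^SO − ½·6·(Σα)² = (6/2)·17.6² = 929.28.
Deadweight loss = W^SO − W^NE = 652.21.

652.21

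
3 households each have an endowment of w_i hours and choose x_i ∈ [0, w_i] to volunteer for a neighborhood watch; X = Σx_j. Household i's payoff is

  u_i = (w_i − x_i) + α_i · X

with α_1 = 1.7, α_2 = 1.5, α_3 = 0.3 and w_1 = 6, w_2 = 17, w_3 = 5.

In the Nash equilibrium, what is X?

∂u_i/∂x_i = α_i − 1, so household i contributes w_i if α_i > 1, else 0.
α_i > 1 for i ∈ {1, 2}; NE contributions (6, 17, 0), X = 23.

23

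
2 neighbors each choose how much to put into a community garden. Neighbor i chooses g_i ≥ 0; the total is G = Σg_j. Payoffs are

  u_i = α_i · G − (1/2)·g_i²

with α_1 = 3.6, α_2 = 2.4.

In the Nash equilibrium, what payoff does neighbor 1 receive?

15.12

Neighbor i's FOC: ∂u_i/∂g_i = α_i − g_i = 0, so g_i* = α_i.
NE contributions = (3.6, 2.4); G = 6.
u_1 = α_1·G − ½·(g_1)² = 3.6·6 − ½·3.6² = 15.12.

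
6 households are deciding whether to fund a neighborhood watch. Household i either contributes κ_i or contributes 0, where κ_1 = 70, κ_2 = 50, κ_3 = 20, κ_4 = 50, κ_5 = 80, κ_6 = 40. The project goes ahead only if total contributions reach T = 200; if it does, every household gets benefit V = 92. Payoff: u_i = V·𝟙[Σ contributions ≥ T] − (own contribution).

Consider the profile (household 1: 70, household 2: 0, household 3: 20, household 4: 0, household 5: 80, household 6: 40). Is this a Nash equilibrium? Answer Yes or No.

Yes

Total = 210 ≥ 200: provided.
Household 1 (pledges 70, payoff 22): dropping to 0 → total 140, payoff 0. No gain.
Household 2 (pledges 0, payoff 92): pledging 50 → total 260, payoff 42. No gain.
Household 3 (pledges 20, payoff 72): dropping to 0 → total 190, payoff 0. No gain.
Household 4 (pledges 0, payoff 92): pledging 50 → total 260, payoff 42. No gain.
Household 5 (pledges 80, payoff 12): dropping to 0 → total 130, payoff 0. No gain.
Household 6 (pledges 40, payoff 52): dropping to 0 → total 170, payoff 0. No gain.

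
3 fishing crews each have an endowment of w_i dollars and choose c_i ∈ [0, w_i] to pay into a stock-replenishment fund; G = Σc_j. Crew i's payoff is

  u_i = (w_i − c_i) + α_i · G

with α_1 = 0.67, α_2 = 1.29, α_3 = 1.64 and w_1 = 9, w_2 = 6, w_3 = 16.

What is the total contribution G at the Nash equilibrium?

22

∂u_i/∂c_i = α_i − 1, so crew i contributes w_i if α_i > 1, else 0.
α_i > 1 for i ∈ {2, 3}; NE contributions (0, 6, 16), G = 22.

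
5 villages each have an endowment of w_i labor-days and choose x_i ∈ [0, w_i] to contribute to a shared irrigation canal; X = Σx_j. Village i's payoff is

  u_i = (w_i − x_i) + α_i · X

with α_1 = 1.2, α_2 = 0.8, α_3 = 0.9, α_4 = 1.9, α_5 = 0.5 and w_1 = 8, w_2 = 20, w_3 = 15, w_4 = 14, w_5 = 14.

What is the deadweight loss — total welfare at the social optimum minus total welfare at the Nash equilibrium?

∂u_i/∂x_i = α_i − 1, so village i contributes w_i if α_i > 1, else 0.
α_i > 1 for i ∈ {1, 4}; NE contributions (8, 0, 0, 14, 0), X = 22.
W^NE = Σw_i − X^NE + (Σα_i)·X^NE = 71 + 4.3·22 = 165.6.
Planner: ∂(Σu_j)/∂x_i = Σα_j − 1 = 4.3 > 0, so everyone contributes w_i; X^SO = 71, W^SO = 71 + 4.3·71 = 376.3.
Deadweight loss = 210.7.

210.7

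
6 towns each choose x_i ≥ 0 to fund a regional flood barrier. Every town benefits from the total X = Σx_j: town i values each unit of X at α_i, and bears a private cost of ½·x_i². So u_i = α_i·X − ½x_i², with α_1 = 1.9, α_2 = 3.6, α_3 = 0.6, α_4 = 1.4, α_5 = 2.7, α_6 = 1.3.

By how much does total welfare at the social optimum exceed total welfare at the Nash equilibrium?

278.435

Town i's FOC: ∂u_i/∂x_i = α_i − x_i = 0, so x_i* = α_i.
NE contributions = (1.9, 3.6, 0.6, 1.4, 2.7, 1.3); X = 11.5.
W^NE = (Σα)·X − ½Σα_i² = 11.5² − ½·27.87 = 118.315.
Planner sets x_i = Σα_j = 11.5 for every i, so X^SO = 6·11.5 = 69.
W^SO = (Σα)·X^SO − ½·6·(Σα)² = (6/2)·11.5² = 396.75.
Deadweight loss = W^SO − W^NE = 278.435.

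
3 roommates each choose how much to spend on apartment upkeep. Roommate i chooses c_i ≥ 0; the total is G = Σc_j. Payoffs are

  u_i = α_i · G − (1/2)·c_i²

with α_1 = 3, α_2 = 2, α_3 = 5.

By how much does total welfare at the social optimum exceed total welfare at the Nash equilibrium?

69

Roommate i's FOC: ∂u_i/∂c_i = α_i − c_i = 0, so c_i* = α_i.
NE contributions = (3, 2, 5); G = 10.
W^NE = (Σα)·G − ½Σα_i² = 10² − ½·38 = 81.
Planner sets c_i = Σα_j = 10 for every i, so G^SO = 3·10 = 30.
W^SO = (Σα)·G^SO − ½·3·(Σα)² = (3/2)·10² = 150.
Deadweight loss = W^SO − W^NE = 69.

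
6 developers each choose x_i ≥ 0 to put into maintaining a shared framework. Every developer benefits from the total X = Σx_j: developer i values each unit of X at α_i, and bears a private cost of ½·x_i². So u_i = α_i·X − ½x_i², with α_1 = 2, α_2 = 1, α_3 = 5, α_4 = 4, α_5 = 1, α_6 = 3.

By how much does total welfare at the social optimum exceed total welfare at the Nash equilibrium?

Developer i's FOC: ∂u_i/∂x_i = α_i − x_i = 0, so x_i* = α_i.
NE contributions = (2, 1, 5, 4, 1, 3); X = 16.
W^NE = (Σα)·X − ½Σα_i² = 16² − ½·56 = 228.
Planner sets x_i = Σα_j = 16 for every i, so X^SO = 6·16 = 96.
W^SO = (Σα)·X^SO − ½·6·(Σα)² = (6/2)·16² = 768.
Deadweight loss = W^SO − W^NE = 540.

540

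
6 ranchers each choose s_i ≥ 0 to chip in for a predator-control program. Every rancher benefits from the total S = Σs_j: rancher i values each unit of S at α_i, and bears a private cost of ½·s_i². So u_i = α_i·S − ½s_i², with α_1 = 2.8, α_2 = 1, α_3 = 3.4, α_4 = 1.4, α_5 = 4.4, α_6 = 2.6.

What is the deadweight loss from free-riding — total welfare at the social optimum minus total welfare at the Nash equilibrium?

510.96

Rancher i's FOC: ∂u_i/∂s_i = α_i − s_i = 0, so s_i* = α_i.
NE contributions = (2.8, 1, 3.4, 1.4, 4.4, 2.6); S = 15.6.
W^NE = (Σα)·S − ½Σα_i² = 15.6² − ½·48.48 = 219.12.
Planner sets s_i = Σα_j = 15.6 for every i, so S^SO = 6·15.6 = 93.6.
W^SO = (Σα)·S^SO − ½·6·(Σα)² = (6/2)·15.6² = 730.08.
Deadweight loss = W^SO − W^NE = 510.96.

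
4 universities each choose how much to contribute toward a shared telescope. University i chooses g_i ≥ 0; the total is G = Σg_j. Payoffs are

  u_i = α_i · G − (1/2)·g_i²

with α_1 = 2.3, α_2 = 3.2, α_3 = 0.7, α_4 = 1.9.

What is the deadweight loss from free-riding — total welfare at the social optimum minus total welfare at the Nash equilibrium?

75.425

University i's FOC: ∂u_i/∂g_i = α_i − g_i = 0, so g_i* = α_i.
NE contributions = (2.3, 3.2, 0.7, 1.9); G = 8.1.
W^NE = (Σα)·G − ½Σα_i² = 8.1² − ½·19.63 = 55.795.
Planner sets g_i = Σα_j = 8.1 for every i, so G^SO = 4·8.1 = 32.4.
W^SO = (Σα)·G^SO − ½·4·(Σα)² = (4/2)·8.1² = 131.22.
Deadweight loss = W^SO − W^NE = 75.425.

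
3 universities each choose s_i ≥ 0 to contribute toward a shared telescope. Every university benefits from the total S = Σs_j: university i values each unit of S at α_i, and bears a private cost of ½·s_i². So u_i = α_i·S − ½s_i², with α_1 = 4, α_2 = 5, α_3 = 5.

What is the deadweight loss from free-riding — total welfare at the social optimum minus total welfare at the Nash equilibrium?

131

University i's FOC: ∂u_i/∂s_i = α_i − s_i = 0, so s_i* = α_i.
NE contributions = (4, 5, 5); S = 14.
W^NE = (Σα)·S − ½Σα_i² = 14² − ½·66 = 163.
Planner sets s_i = Σα_j = 14 for every i, so S^SO = 3·14 = 42.
W^SO = (Σα)·S^SO − ½·3·(Σα)² = (3/2)·14² = 294.
Deadweight loss = W^SO − W^NE = 131.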